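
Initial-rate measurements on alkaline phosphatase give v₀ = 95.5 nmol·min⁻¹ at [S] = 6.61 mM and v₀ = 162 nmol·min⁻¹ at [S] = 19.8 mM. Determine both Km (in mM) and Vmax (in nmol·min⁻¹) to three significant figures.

In reciprocal form, 1/v = (Km/Vmax)·(1/[S]) + 1/Vmax. The two points give (1/[S], 1/v) = (0.1513, 0.01047) and (0.05051, 0.006173).
Slope = (0.01047 − 0.006173)/(0.1513 − 0.05051) = 0.04265; intercept = 0.01047 − 0.04265×0.1513 = 0.004019.
Vmax = 1/intercept = 249 nmol·min⁻¹; Km = slope × Vmax = 0.04265 × 249 = 10.6 mM.

Km = 10.6 mM; Vmax = 249 nmol·min⁻¹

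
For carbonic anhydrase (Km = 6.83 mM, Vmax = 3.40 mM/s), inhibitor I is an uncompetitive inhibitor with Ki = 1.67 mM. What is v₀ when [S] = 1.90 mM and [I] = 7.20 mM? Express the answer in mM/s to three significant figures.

With α = 1 + [I]/Ki = 1 + 7.20/1.67 = 5.311, the uncompetitive rate law is v = (Vmax/α)·[S] / (Km/α + [S]).
v = (3.40/5.311)×1.90 / (6.83/5.311 + 1.90) = 1.216/3.186 = 0.382 mM/s.

0.382 mM/s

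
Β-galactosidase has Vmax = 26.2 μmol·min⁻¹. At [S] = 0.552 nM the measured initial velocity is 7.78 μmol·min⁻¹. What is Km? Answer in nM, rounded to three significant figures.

From v = Vmax[S]/(Km+[S]), Km = [S](Vmax − v)/v.
Km = 0.552 × (26.2 − 7.78) / 7.78 = 10.17/7.78 = 1.31 nM.

1.31 nM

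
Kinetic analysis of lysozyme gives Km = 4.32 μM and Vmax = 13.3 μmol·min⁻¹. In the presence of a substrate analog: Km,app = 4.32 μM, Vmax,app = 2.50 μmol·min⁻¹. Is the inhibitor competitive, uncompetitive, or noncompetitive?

noncompetitive

Vmax decreases (13.3 → 2.50 μmol·min⁻¹) while Km is unchanged — pure noncompetitive inhibition.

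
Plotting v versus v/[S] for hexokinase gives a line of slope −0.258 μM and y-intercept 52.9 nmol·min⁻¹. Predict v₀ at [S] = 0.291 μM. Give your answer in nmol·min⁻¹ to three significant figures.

In the Eadie–Hofstee form v = Vmax − Km·(v/[S]), the slope is −Km and the intercept is Vmax, so Km = 0.258 μM and Vmax = 52.9 nmol·min⁻¹.
v = 52.9 × 0.291/(0.258 + 0.291) = 28.0 nmol·min⁻¹.

28.0 nmol·min⁻¹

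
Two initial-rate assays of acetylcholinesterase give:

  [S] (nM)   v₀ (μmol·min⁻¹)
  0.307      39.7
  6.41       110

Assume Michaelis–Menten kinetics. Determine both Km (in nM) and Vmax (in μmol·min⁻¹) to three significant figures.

From v = Vmax[S]/(Km+[S]), each point gives Vmax = v(Km+[S])/[S].
Equating: 39.7(Km+0.307)/0.307 = 110(Km+6.41)/6.41.
129.3·Km + 39.7 = 17.16·Km + 110, so (129.3 − 17.16)·Km = 110 − 39.7.
Km = 70.30/112.2 = 0.627 nM; then Vmax = 39.7(0.627+0.307)/0.307 = 121 μmol·min⁻¹.

Km = 0.627 nM; Vmax = 121 μmol·min⁻¹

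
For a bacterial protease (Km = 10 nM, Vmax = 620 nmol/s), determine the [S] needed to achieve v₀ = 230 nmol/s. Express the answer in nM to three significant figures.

The required fractional saturation is v/Vmax = 230/620 = 0.3710.
Then [S]/(Km+[S]) = 0.3710 ⇒ [S] = 10 × 0.3710/(1 − 0.3710) = 5.90 nM.

5.90 nM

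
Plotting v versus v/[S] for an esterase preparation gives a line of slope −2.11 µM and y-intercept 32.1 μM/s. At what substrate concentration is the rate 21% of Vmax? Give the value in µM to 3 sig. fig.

The Eadie–Hofstee slope gives Km = 2.11 µM (slope = −Km).
v/Vmax = [S]/(Km+[S]) = 0.21 ⇒ [S] = Km·0.21/(1−0.21) = 2.11 × 0.2658 = 0.561 µM.

0.561 µM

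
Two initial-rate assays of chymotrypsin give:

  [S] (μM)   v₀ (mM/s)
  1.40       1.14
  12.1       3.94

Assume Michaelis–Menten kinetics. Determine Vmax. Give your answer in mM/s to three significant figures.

In reciprocal form, 1/v = (Km/Vmax)·(1/[S]) + 1/Vmax. The two points give (1/[S], 1/v) = (0.7143, 0.8772) and (0.08264, 0.2538).
Slope = (0.8772 − 0.2538)/(0.7143 − 0.08264) = 0.9869; intercept = 0.8772 − 0.9869×0.7143 = 0.1722.
Vmax = 1/intercept = 5.81 mM/s; Km = slope × Vmax = 0.9869 × 5.81 = 5.73 μM.

5.81 mM/s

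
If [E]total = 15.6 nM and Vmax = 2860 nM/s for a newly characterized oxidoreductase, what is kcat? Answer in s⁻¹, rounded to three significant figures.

kcat = Vmax/[E]total = 2860 nM/s / 15.6 nM = 183 s⁻¹.

183 s⁻¹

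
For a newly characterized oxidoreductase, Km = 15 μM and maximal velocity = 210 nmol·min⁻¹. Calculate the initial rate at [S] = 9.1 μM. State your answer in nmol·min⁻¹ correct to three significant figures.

79.3 nmol·min⁻¹

v = Vmax·[S]/(Km + [S]) = 210 × 9.1 / (15 + 9.1)
  = 1911 / 24.10 = 79.3 nmol·min⁻¹.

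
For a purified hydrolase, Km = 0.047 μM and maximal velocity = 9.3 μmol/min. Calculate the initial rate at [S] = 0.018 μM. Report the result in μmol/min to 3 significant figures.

2.58 μmol/min

[S]/(Km+[S]) = 0.018/0.06500 = 0.2769, the fractional saturation.
v = 0.2769 × Vmax = 0.2769 × 9.3 = 2.58 μmol/min.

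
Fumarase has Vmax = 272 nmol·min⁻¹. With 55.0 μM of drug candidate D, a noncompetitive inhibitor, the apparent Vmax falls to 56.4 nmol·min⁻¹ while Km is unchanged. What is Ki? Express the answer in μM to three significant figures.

Noncompetitive: Vmax,app = Vmax/α with α = 1 + [I]/Ki.
α = Vmax/Vmax,app = 272/56.4 = 4.823.
Ki = [I]/(α − 1) = 55.0/3.823 = 14.4 μM.

14.4 μM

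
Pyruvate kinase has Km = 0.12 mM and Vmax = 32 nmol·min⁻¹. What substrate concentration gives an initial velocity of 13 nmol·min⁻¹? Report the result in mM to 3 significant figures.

Rearranging v = Vmax[S]/(Km+[S]) gives [S] = Km·v/(Vmax − v).
[S] = 0.12 × 13 / (32 − 13) = 1.560/19.00 = 0.0821 mM.

0.0821 mM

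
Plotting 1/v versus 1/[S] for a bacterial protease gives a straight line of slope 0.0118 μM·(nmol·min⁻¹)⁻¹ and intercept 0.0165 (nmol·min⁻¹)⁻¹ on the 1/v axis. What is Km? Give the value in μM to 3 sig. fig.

0.715 μM

y-intercept = 1/Vmax ⇒ Vmax = 60.6 nmol·min⁻¹; slope = Km/Vmax ⇒ Km = slope × Vmax.
Km = 0.0118 × 60.6 = 0.715 μM.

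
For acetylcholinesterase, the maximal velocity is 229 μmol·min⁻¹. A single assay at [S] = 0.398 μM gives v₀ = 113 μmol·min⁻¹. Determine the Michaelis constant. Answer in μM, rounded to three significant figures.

From v = Vmax[S]/(Km+[S]), Km = [S](Vmax − v)/v.
Km = 0.398 × (229 − 113) / 113 = 46.17/113 = 0.409 μM.

0.409 μM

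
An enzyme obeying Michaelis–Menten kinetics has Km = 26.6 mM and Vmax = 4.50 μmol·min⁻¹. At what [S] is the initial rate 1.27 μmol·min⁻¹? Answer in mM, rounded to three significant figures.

10.5 mM

The required fractional saturation is v/Vmax = 1.27/4.50 = 0.2822.
Then [S]/(Km+[S]) = 0.2822 ⇒ [S] = 26.6 × 0.2822/(1 − 0.2822) = 10.5 mM.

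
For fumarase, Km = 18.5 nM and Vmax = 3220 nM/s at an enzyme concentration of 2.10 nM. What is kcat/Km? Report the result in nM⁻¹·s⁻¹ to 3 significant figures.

kcat = Vmax/[E]total = 3220/2.10 = 1530 s⁻¹.
kcat/Km = 1530/18.5 = 82.9 nM⁻¹·s⁻¹.

82.9 nM⁻¹·s⁻¹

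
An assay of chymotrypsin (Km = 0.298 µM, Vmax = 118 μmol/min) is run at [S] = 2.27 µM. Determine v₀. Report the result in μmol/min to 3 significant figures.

104 μmol/min

[S]/(Km+[S]) = 2.27/2.568 = 0.8840, the fractional saturation.
v = 0.8840 × Vmax = 0.8840 × 118 = 104 μmol/min.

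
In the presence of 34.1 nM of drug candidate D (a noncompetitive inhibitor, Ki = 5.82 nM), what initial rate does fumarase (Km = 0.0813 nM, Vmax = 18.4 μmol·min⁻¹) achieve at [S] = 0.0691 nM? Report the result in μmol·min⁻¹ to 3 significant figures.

1.23 μmol·min⁻¹

α = 1 + [I]/Ki = 1 + 34.1/5.82 = 6.859.
For a noncompetitive inhibitor, Vmax is reduced to Vmax/α while Km is unchanged: Km,app = 0.0813 nM, Vmax,app = 2.68 μmol·min⁻¹.
v = Vmax,app·[S]/(Km,app + [S]) = 2.68 × 0.0691/(0.0813 + 0.0691) = 1.23 μmol·min⁻¹.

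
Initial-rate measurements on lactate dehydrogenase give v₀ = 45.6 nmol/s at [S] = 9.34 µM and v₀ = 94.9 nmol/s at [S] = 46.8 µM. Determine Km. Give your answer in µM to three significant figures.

17.3 µM

From v = Vmax[S]/(Km+[S]), each point gives Vmax = v(Km+[S])/[S].
Equating: 45.6(Km+9.34)/9.34 = 94.9(Km+46.8)/46.8.
4.882·Km + 45.6 = 2.028·Km + 94.9, so (4.882 − 2.028)·Km = 94.9 − 45.6.
Km = 49.30/2.854 = 17.3 µM; then Vmax = 45.6(17.3+9.34)/9.34 = 130 nmol/s.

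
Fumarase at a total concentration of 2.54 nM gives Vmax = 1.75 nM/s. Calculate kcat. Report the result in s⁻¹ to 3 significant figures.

kcat = Vmax/[E]total = 1.75 nM/s / 2.54 nM = 0.689 s⁻¹.

0.689 s⁻¹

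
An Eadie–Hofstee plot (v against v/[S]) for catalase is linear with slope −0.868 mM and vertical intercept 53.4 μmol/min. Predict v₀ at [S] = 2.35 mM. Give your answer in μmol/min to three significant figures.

39.0 μmol/min

In the Eadie–Hofstee form v = Vmax − Km·(v/[S]), the slope is −Km and the intercept is Vmax, so Km = 0.868 mM and Vmax = 53.4 μmol/min.
v = 53.4 × 2.35/(0.868 + 2.35) = 39.0 μmol/min.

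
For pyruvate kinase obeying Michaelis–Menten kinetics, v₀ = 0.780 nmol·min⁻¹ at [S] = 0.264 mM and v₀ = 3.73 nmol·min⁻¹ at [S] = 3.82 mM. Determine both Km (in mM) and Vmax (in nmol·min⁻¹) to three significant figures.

Km = 1.49 mM; Vmax = 5.19 nmol·min⁻¹

From v = Vmax[S]/(Km+[S]), each point gives Vmax = v(Km+[S])/[S].
Equating: 0.780(Km+0.264)/0.264 = 3.73(Km+3.82)/3.82.
2.955·Km + 0.780 = 0.9764·Km + 3.73, so (2.955 − 0.9764)·Km = 3.73 − 0.780.
Km = 2.950/1.978 = 1.49 mM; then Vmax = 0.780(1.49+0.264)/0.264 = 5.19 nmol·min⁻¹.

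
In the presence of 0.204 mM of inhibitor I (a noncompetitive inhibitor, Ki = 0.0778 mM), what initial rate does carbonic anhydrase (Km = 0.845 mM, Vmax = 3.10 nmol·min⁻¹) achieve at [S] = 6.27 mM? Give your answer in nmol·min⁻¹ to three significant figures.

α = 1 + [I]/Ki = 1 + 0.204/0.0778 = 3.622.
For a noncompetitive inhibitor, Vmax is reduced to Vmax/α while Km is unchanged: Km,app = 0.845 mM, Vmax,app = 0.856 nmol·min⁻¹.
v = Vmax,app·[S]/(Km,app + [S]) = 0.856 × 6.27/(0.845 + 6.27) = 0.754 nmol·min⁻¹.

0.754 nmol·min⁻¹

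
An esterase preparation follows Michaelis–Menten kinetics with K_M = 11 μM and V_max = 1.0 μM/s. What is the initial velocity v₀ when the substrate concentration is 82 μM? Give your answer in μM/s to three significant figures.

v = Vmax·[S]/(Km + [S]) = 1.0 × 82 / (11 + 82)
  = 82.00 / 93.00 = 0.882 μM/s.

0.882 μM/s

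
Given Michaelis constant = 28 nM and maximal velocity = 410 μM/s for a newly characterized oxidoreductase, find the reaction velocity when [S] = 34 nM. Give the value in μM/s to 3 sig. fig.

225 μM/s

[S]/(Km+[S]) = 34/62.00 = 0.5484, the fractional saturation.
v = 0.5484 × Vmax = 0.5484 × 410 = 225 μM/s.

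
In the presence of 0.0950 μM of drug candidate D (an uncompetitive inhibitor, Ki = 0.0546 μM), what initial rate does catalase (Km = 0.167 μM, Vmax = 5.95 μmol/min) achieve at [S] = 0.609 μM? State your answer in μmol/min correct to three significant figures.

With α = 1 + [I]/Ki = 1 + 0.0950/0.0546 = 2.740, the uncompetitive rate law is v = (Vmax/α)·[S] / (Km/α + [S]).
v = (5.95/2.740)×0.609 / (0.167/2.740 + 0.609) = 1.322/0.6700 = 1.97 μmol/min.

1.97 μmol/min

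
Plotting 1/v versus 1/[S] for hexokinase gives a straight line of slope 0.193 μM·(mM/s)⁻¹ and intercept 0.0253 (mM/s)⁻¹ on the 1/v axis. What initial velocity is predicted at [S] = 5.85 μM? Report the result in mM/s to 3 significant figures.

The y-intercept is 1/Vmax, so Vmax = 1/0.0253 = 39.5 mM/s.
The slope is Km/Vmax, so Km = 0.193 × 39.5 = 7.63 μM.
Then v = 39.5 × 5.85/(7.63 + 5.85) = 17.2 mM/s.

17.2 mM/s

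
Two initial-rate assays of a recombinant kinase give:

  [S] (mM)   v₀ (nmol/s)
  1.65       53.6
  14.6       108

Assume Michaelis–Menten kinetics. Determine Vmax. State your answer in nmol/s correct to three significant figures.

In reciprocal form, 1/v = (Km/Vmax)·(1/[S]) + 1/Vmax. The two points give (1/[S], 1/v) = (0.6061, 0.01866) and (0.06849, 0.009259).
Slope = (0.01866 − 0.009259)/(0.6061 − 0.06849) = 0.01748; intercept = 0.01866 − 0.01748×0.6061 = 0.008062.
Vmax = 1/intercept = 124 nmol/s; Km = slope × Vmax = 0.01748 × 124 = 2.17 mM.

124 nmol/s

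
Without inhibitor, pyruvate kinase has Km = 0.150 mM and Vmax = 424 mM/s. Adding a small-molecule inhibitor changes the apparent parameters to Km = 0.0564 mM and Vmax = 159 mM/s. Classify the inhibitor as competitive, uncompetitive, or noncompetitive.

uncompetitive

Both Km and Vmax decrease by the same factor (~2.66-fold) — characteristic of uncompetitive inhibition.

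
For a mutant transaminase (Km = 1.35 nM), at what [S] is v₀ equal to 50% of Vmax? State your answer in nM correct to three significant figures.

1.35 nM

v/Vmax = [S]/(Km+[S]) = 0.5, so [S] = Km·0.5/(1 − 0.5) = 1.35 × 1.000.
[S] = 1.35 nM.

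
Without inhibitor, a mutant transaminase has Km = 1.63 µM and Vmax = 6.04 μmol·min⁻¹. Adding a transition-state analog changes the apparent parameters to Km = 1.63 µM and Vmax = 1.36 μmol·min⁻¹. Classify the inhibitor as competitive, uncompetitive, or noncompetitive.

noncompetitive

Vmax decreases (6.04 → 1.36 μmol·min⁻¹) while Km is unchanged — pure noncompetitive inhibition.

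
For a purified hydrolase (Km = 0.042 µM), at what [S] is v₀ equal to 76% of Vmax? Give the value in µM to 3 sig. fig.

0.133 µM

v/Vmax = [S]/(Km+[S]) = 0.76, so [S] = Km·0.76/(1 − 0.76) = 0.042 × 3.167.
[S] = 0.133 µM.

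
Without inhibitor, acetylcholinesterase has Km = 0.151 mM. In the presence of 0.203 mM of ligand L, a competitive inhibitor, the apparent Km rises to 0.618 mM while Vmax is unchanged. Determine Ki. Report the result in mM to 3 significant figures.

0.0656 mM

Competitive: Km,app = α·Km with α = 1 + [I]/Ki.
α = Km,app/Km = 0.618/0.151 = 4.093.
Since α = 1 + [I]/Ki, [I]/Ki = 4.093 − 1 = 3.093 and Ki = 0.203/3.093 = 0.0656 mM.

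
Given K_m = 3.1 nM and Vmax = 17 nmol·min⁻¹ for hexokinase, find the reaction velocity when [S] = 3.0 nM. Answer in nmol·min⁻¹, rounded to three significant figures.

[S]/(Km+[S]) = 3.0/6.100 = 0.4918, the fractional saturation.
v = 0.4918 × Vmax = 0.4918 × 17 = 8.36 nmol·min⁻¹.

8.36 nmol·min⁻¹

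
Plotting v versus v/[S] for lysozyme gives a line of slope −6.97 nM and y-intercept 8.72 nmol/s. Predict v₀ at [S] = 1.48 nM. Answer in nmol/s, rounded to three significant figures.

1.53 nmol/s

In the Eadie–Hofstee form v = Vmax − Km·(v/[S]), the slope is −Km and the intercept is Vmax, so Km = 6.97 nM and Vmax = 8.72 nmol/s.
v = 8.72 × 1.48/(6.97 + 1.48) = 1.53 nmol/s.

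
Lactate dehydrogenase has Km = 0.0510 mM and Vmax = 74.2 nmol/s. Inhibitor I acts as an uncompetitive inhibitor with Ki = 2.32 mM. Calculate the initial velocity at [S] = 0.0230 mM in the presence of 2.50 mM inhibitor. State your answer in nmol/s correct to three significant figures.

With α = 1 + [I]/Ki = 1 + 2.50/2.32 = 2.078, the uncompetitive rate law is v = (Vmax/α)·[S] / (Km/α + [S]).
v = (74.2/2.078)×0.0230 / (0.0510/2.078 + 0.0230) = 0.8214/0.04755 = 17.3 nmol/s.

17.3 nmol/s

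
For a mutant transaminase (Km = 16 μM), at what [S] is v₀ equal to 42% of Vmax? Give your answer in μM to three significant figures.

v/Vmax = [S]/(Km+[S]) = 0.42, so [S] = Km·0.42/(1 − 0.42) = 16 × 0.7241.
[S] = 11.6 μM.

11.6 μM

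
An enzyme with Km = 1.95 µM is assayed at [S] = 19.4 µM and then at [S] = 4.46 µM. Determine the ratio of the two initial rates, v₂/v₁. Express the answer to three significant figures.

0.766

Since Vmax cancels, v₂/v₁ = [S]₂(Km+[S]₁) / [S]₁(Km+[S]₂).
= 4.46×(1.95+19.4) / (19.4×(1.95+4.46)) = 95.22/124.4 = 0.766.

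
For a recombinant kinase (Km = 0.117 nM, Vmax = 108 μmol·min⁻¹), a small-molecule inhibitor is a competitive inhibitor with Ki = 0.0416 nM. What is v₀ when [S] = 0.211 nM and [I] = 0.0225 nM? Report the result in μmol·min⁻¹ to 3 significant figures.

With α = 1 + [I]/Ki = 1 + 0.0225/0.0416 = 1.541, the competitive rate law is v = Vmax[S] / (αKm + [S]).
v = 108×0.211 / (1.541×0.117 + 0.211) = 22.79/0.3913 = 58.2 μmol·min⁻¹.

58.2 μmol·min⁻¹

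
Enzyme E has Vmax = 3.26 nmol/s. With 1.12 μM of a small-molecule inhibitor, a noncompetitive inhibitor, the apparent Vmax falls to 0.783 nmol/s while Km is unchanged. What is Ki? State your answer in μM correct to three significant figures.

0.354 μM

Noncompetitive: Vmax,app = Vmax/α with α = 1 + [I]/Ki.
α = Vmax/Vmax,app = 3.26/0.783 = 4.163.
Since α = 1 + [I]/Ki, [I]/Ki = 4.163 − 1 = 3.163 and Ki = 1.12/3.163 = 0.354 μM.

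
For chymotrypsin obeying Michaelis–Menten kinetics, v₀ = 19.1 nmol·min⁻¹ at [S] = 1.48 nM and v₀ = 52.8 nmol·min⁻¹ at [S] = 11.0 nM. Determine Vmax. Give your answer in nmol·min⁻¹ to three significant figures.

From v = Vmax[S]/(Km+[S]), each point gives Vmax = v(Km+[S])/[S].
Equating: 19.1(Km+1.48)/1.48 = 52.8(Km+11.0)/11.0.
12.91·Km + 19.1 = 4.800·Km + 52.8, so (12.91 − 4.800)·Km = 52.8 − 19.1.
Km = 33.70/8.105 = 4.16 nM; then Vmax = 19.1(4.16+1.48)/1.48 = 72.8 nmol·min⁻¹.

72.8 nmol·min⁻¹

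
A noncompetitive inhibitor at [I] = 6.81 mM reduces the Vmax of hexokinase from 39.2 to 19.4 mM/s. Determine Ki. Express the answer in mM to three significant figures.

Noncompetitive: Vmax,app = Vmax/α with α = 1 + [I]/Ki.
α = Vmax/Vmax,app = 39.2/19.4 = 2.021.
Ki = [I]/(α − 1) = 6.81/1.021 = 6.67 mM.

6.67 mM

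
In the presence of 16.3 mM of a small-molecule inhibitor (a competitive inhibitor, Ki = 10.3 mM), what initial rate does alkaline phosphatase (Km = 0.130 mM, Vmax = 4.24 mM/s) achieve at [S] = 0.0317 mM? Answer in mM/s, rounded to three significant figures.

0.366 mM/s

α = 1 + [I]/Ki = 1 + 16.3/10.3 = 2.583.
For a competitive inhibitor, Vmax is unchanged and the apparent Km becomes α·Km: Km,app = 0.336 mM, Vmax,app = 4.24 mM/s.
v = Vmax,app·[S]/(Km,app + [S]) = 4.24 × 0.0317/(0.336 + 0.0317) = 0.366 mM/s.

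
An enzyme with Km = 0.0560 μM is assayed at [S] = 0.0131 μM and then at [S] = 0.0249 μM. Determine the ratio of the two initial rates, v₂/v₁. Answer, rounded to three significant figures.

The fractional saturations are [S]/(Km+[S]) = 0.0131/0.06910 = 0.1896 and 0.0249/0.08090 = 0.3078.
v₂/v₁ is just their ratio: 0.3078/0.1896 = 1.62.

1.62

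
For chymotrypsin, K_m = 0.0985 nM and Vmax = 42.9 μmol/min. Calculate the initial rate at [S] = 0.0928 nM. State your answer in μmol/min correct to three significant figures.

[S]/(Km+[S]) = 0.0928/0.1913 = 0.4851, the fractional saturation.
v = 0.4851 × Vmax = 0.4851 × 42.9 = 20.8 μmol/min.

20.8 μmol/min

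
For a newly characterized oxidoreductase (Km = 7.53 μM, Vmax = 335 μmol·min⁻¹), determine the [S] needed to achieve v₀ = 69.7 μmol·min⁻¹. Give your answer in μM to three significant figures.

Rearranging v = Vmax[S]/(Km+[S]) gives [S] = Km·v/(Vmax − v).
[S] = 7.53 × 69.7 / (335 − 69.7) = 524.8/265.3 = 1.98 μM.

1.98 μM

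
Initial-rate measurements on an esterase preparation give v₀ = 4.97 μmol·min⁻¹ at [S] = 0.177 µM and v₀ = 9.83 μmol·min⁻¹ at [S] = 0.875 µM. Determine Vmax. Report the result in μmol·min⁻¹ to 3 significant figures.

13.1 μmol·min⁻¹

In reciprocal form, 1/v = (Km/Vmax)·(1/[S]) + 1/Vmax. The two points give (1/[S], 1/v) = (5.650, 0.2012) and (1.143, 0.1017).
Slope = (0.2012 − 0.1017)/(5.650 − 1.143) = 0.02207; intercept = 0.2012 − 0.02207×5.650 = 0.07650.
Vmax = 1/intercept = 13.1 μmol·min⁻¹; Km = slope × Vmax = 0.02207 × 13.1 = 0.289 µM.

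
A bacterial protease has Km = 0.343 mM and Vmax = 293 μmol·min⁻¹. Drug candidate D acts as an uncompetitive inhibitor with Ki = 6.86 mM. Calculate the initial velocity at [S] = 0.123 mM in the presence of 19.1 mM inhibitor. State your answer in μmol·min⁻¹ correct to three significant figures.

44.6 μmol·min⁻¹

With α = 1 + [I]/Ki = 1 + 19.1/6.86 = 3.784, the uncompetitive rate law is v = (Vmax/α)·[S] / (Km/α + [S]).
v = (293/3.784)×0.123 / (0.343/3.784 + 0.123) = 9.523/0.2136 = 44.6 μmol·min⁻¹.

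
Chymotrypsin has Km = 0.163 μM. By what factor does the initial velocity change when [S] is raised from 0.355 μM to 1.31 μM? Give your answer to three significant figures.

The fractional saturations are [S]/(Km+[S]) = 0.355/0.5180 = 0.6853 and 1.31/1.473 = 0.8893.
v₂/v₁ is just their ratio: 0.8893/0.6853 = 1.30.

1.30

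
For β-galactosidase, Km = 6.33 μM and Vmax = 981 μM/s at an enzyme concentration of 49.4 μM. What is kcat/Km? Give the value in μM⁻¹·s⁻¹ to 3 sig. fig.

3.14 μM⁻¹·s⁻¹

kcat = Vmax/[E]total = 981/49.4 = 19.9 s⁻¹.
kcat/Km = 19.9/6.33 = 3.14 μM⁻¹·s⁻¹.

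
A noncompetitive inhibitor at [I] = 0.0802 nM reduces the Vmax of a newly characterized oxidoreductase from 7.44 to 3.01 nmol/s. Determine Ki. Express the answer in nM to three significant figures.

0.0545 nM

Noncompetitive: Vmax,app = Vmax/α with α = 1 + [I]/Ki.
α = Vmax/Vmax,app = 7.44/3.01 = 2.472.
Since α = 1 + [I]/Ki, [I]/Ki = 2.472 − 1 = 1.472 and Ki = 0.0802/1.472 = 0.0545 nM.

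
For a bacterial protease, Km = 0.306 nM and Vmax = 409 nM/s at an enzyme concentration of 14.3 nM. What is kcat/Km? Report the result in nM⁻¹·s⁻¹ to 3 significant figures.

kcat = Vmax/[E]total = 409/14.3 = 28.6 s⁻¹.
kcat/Km = 28.6/0.306 = 93.5 nM⁻¹·s⁻¹.

93.5 nM⁻¹·s⁻¹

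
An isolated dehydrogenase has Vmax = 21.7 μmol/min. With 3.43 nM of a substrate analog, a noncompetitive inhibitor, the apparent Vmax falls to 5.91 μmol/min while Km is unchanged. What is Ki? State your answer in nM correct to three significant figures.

Noncompetitive: Vmax,app = Vmax/α with α = 1 + [I]/Ki.
α = Vmax/Vmax,app = 21.7/5.91 = 3.672.
Ki = [I]/(α − 1) = 3.43/2.672 = 1.28 nM.

1.28 nM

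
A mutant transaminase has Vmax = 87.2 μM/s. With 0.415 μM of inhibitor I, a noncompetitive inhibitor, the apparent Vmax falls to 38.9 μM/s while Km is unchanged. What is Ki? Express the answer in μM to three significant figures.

Noncompetitive: Vmax,app = Vmax/α with α = 1 + [I]/Ki.
α = Vmax/Vmax,app = 87.2/38.9 = 2.242.
Since α = 1 + [I]/Ki, [I]/Ki = 2.242 − 1 = 1.242 and Ki = 0.415/1.242 = 0.334 μM.

0.334 μM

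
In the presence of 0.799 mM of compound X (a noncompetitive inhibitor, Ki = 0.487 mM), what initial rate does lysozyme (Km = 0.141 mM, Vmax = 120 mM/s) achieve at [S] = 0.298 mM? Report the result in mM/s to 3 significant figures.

30.8 mM/s

α = 1 + [I]/Ki = 1 + 0.799/0.487 = 2.641.
For a noncompetitive inhibitor, Vmax is reduced to Vmax/α while Km is unchanged: Km,app = 0.141 mM, Vmax,app = 45.4 mM/s.
v = Vmax,app·[S]/(Km,app + [S]) = 45.4 × 0.298/(0.141 + 0.298) = 30.8 mM/s.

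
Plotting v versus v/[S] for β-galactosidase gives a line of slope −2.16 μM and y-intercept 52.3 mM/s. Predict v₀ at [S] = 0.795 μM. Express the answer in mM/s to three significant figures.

14.1 mM/s

In the Eadie–Hofstee form v = Vmax − Km·(v/[S]), the slope is −Km and the intercept is Vmax, so Km = 2.16 μM and Vmax = 52.3 mM/s.
v = 52.3 × 0.795/(2.16 + 0.795) = 14.1 mM/s.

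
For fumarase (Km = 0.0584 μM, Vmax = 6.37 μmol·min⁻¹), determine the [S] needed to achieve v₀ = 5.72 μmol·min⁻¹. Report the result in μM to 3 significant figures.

Rearranging v = Vmax[S]/(Km+[S]) gives [S] = Km·v/(Vmax − v).
[S] = 0.0584 × 5.72 / (6.37 − 5.72) = 0.3340/0.6500 = 0.514 μM.

0.514 μM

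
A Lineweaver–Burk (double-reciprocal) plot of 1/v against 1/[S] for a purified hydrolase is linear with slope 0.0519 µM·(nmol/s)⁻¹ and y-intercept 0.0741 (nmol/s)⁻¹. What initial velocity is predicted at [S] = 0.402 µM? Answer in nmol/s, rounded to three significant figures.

4.92 nmol/s

The y-intercept is 1/Vmax, so Vmax = 1/0.0741 = 13.5 nmol/s.
The slope is Km/Vmax, so Km = 0.0519 × 13.5 = 0.700 µM.
Then v = 13.5 × 0.402/(0.700 + 0.402) = 4.92 nmol/s.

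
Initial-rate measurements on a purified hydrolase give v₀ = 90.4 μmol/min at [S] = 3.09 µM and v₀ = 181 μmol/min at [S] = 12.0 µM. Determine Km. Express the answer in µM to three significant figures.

From v = Vmax[S]/(Km+[S]), each point gives Vmax = v(Km+[S])/[S].
Equating: 90.4(Km+3.09)/3.09 = 181(Km+12.0)/12.0.
29.26·Km + 90.4 = 15.08·Km + 181, so (29.26 − 15.08)·Km = 181 − 90.4.
Km = 90.60/14.17 = 6.39 µM; then Vmax = 90.4(6.39+3.09)/3.09 = 277 μmol/min.

6.39 µM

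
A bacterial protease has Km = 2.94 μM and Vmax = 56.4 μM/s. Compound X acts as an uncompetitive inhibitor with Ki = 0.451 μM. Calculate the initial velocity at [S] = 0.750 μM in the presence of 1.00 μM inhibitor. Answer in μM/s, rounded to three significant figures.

α = 1 + [I]/Ki = 1 + 1.00/0.451 = 3.217.
For an uncompetitive inhibitor, both parameters are divided by α, giving Vmax/α and Km/α: Km,app = 0.914 μM, Vmax,app = 17.5 μM/s.
v = Vmax,app·[S]/(Km,app + [S]) = 17.5 × 0.750/(0.914 + 0.750) = 7.90 μM/s.

7.90 μM/s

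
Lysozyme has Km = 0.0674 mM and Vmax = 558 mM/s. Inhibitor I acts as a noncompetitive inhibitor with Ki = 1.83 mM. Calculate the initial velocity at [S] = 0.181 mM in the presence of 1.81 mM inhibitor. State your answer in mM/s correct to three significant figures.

204 mM/s

With α = 1 + [I]/Ki = 1 + 1.81/1.83 = 1.989, the noncompetitive rate law is v = (Vmax/α)·[S] / (Km + [S]).
v = (558/1.989)×0.181 / (0.0674 + 0.181) = 50.78/0.2484 = 204 mM/s.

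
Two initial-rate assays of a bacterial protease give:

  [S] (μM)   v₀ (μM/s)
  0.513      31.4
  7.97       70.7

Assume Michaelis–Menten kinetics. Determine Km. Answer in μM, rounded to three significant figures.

0.751 μM

From v = Vmax[S]/(Km+[S]), each point gives Vmax = v(Km+[S])/[S].
Equating: 31.4(Km+0.513)/0.513 = 70.7(Km+7.97)/7.97.
61.21·Km + 31.4 = 8.871·Km + 70.7, so (61.21 − 8.871)·Km = 70.7 − 31.4.
Km = 39.30/52.34 = 0.751 μM; then Vmax = 31.4(0.751+0.513)/0.513 = 77.4 μM/s.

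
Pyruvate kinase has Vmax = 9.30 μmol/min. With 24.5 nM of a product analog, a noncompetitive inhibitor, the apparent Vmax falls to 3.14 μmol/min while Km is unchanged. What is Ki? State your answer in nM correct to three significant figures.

12.5 nM

Noncompetitive: Vmax,app = Vmax/α with α = 1 + [I]/Ki.
α = Vmax/Vmax,app = 9.30/3.14 = 2.962.
Since α = 1 + [I]/Ki, [I]/Ki = 2.962 − 1 = 1.962 and Ki = 24.5/1.962 = 12.5 nM.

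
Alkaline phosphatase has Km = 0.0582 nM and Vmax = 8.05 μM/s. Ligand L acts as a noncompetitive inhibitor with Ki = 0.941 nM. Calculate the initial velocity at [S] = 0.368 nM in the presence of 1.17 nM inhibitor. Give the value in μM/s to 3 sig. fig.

α = 1 + [I]/Ki = 1 + 1.17/0.941 = 2.243.
For a noncompetitive inhibitor, Vmax is reduced to Vmax/α while Km is unchanged: Km,app = 0.0582 nM, Vmax,app = 3.59 μM/s.
v = Vmax,app·[S]/(Km,app + [S]) = 3.59 × 0.368/(0.0582 + 0.368) = 3.10 μM/s.

3.10 μM/s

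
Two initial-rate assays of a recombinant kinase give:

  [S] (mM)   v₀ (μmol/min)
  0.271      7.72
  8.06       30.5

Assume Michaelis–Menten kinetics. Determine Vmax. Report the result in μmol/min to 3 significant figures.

34.0 μmol/min

From v = Vmax[S]/(Km+[S]), each point gives Vmax = v(Km+[S])/[S].
Equating: 7.72(Km+0.271)/0.271 = 30.5(Km+8.06)/8.06.
28.49·Km + 7.72 = 3.784·Km + 30.5, so (28.49 − 3.784)·Km = 30.5 − 7.72.
Km = 22.78/24.70 = 0.922 mM; then Vmax = 7.72(0.922+0.271)/0.271 = 34.0 μmol/min.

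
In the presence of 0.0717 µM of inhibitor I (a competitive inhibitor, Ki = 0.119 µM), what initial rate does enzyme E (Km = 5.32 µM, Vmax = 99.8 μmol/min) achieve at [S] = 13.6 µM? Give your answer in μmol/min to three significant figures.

61.3 μmol/min

α = 1 + [I]/Ki = 1 + 0.0717/0.119 = 1.603.
For a competitive inhibitor, Vmax is unchanged and the apparent Km becomes α·Km: Km,app = 8.53 µM, Vmax,app = 99.8 μmol/min.
v = Vmax,app·[S]/(Km,app + [S]) = 99.8 × 13.6/(8.53 + 13.6) = 61.3 μmol/min.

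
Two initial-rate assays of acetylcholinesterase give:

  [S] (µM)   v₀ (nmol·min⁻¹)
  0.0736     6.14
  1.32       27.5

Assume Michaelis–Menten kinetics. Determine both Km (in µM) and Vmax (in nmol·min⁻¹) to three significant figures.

From v = Vmax[S]/(Km+[S]), each point gives Vmax = v(Km+[S])/[S].
Equating: 6.14(Km+0.0736)/0.0736 = 27.5(Km+1.32)/1.32.
83.42·Km + 6.14 = 20.83·Km + 27.5, so (83.42 − 20.83)·Km = 27.5 − 6.14.
Km = 21.36/62.59 = 0.341 µM; then Vmax = 6.14(0.341+0.0736)/0.0736 = 34.6 nmol·min⁻¹.

Km = 0.341 µM; Vmax = 34.6 nmol·min⁻¹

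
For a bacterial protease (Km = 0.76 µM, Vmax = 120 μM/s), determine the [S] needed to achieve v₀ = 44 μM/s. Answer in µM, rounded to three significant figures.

0.440 µM

Rearranging v = Vmax[S]/(Km+[S]) gives [S] = Km·v/(Vmax − v).
[S] = 0.76 × 44 / (120 − 44) = 33.44/76.00 = 0.440 µM.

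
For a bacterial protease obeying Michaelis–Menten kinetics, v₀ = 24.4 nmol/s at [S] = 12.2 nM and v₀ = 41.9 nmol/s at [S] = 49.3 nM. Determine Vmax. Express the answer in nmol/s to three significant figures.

54.8 nmol/s

From v = Vmax[S]/(Km+[S]), each point gives Vmax = v(Km+[S])/[S].
Equating: 24.4(Km+12.2)/12.2 = 41.9(Km+49.3)/49.3.
2.000·Km + 24.4 = 0.8499·Km + 41.9, so (2.000 − 0.8499)·Km = 41.9 − 24.4.
Km = 17.50/1.150 = 15.2 nM; then Vmax = 24.4(15.2+12.2)/12.2 = 54.8 nmol/s.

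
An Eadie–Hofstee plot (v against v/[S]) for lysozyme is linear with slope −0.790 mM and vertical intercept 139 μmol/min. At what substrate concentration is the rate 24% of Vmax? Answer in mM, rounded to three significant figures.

The Eadie–Hofstee slope gives Km = 0.790 mM (slope = −Km).
v/Vmax = [S]/(Km+[S]) = 0.24 ⇒ [S] = Km·0.24/(1−0.24) = 0.790 × 0.3158 = 0.249 mM.

0.249 mM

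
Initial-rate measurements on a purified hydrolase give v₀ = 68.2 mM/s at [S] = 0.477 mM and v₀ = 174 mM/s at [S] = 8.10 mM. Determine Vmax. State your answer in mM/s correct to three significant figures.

From v = Vmax[S]/(Km+[S]), each point gives Vmax = v(Km+[S])/[S].
Equating: 68.2(Km+0.477)/0.477 = 174(Km+8.10)/8.10.
143.0·Km + 68.2 = 21.48·Km + 174, so (143.0 − 21.48)·Km = 174 − 68.2.
Km = 105.8/121.5 = 0.871 mM; then Vmax = 68.2(0.871+0.477)/0.477 = 193 mM/s.

193 mM/s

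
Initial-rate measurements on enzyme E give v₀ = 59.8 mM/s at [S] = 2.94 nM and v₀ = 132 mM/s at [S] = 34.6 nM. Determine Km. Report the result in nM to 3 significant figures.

4.37 nM

In reciprocal form, 1/v = (Km/Vmax)·(1/[S]) + 1/Vmax. The two points give (1/[S], 1/v) = (0.3401, 0.01672) and (0.02890, 0.007576).
Slope = (0.01672 − 0.007576)/(0.3401 − 0.02890) = 0.02939; intercept = 0.01672 − 0.02939×0.3401 = 0.006726.
Vmax = 1/intercept = 149 mM/s; Km = slope × Vmax = 0.02939 × 149 = 4.37 nM.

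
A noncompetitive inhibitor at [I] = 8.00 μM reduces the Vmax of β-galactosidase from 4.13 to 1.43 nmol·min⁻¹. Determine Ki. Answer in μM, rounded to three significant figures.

4.24 μM

Noncompetitive: Vmax,app = Vmax/α with α = 1 + [I]/Ki.
α = Vmax/Vmax,app = 4.13/1.43 = 2.888.
Ki = [I]/(α − 1) = 8.00/1.888 = 4.24 μM.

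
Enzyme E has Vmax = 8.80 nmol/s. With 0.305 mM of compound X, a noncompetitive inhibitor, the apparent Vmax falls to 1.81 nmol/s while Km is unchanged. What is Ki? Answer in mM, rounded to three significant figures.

0.0790 mM

Noncompetitive: Vmax,app = Vmax/α with α = 1 + [I]/Ki.
α = Vmax/Vmax,app = 8.80/1.81 = 4.862.
Since α = 1 + [I]/Ki, [I]/Ki = 4.862 − 1 = 3.862 and Ki = 0.305/3.862 = 0.0790 mM.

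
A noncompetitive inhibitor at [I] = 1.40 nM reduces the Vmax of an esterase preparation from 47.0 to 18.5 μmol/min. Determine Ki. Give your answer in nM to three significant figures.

0.909 nM

Noncompetitive: Vmax,app = Vmax/α with α = 1 + [I]/Ki.
α = Vmax/Vmax,app = 47.0/18.5 = 2.541.
Since α = 1 + [I]/Ki, [I]/Ki = 2.541 − 1 = 1.541 and Ki = 1.40/1.541 = 0.909 nM.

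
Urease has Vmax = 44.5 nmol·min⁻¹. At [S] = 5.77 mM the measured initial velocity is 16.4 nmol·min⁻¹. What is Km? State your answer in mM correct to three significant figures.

9.89 mM

v/Vmax = 16.4/44.5 = 0.3685 = [S]/(Km+[S]).
So Km + [S] = [S]/0.3685 = 15.66 mM, giving Km = 15.66 − 5.77 = 9.89 mM.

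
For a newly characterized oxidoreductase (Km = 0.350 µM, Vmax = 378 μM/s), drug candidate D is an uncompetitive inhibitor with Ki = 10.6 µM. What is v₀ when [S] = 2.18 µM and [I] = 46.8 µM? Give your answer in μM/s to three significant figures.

α = 1 + [I]/Ki = 1 + 46.8/10.6 = 5.415.
For an uncompetitive inhibitor, both parameters are divided by α, giving Vmax/α and Km/α: Km,app = 0.0646 µM, Vmax,app = 69.8 μM/s.
v = Vmax,app·[S]/(Km,app + [S]) = 69.8 × 2.18/(0.0646 + 2.18) = 67.8 μM/s.

67.8 μM/s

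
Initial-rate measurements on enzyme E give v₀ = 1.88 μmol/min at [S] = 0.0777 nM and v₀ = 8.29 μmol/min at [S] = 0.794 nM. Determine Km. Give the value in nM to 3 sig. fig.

From v = Vmax[S]/(Km+[S]), each point gives Vmax = v(Km+[S])/[S].
Equating: 1.88(Km+0.0777)/0.0777 = 8.29(Km+0.794)/0.794.
24.20·Km + 1.88 = 10.44·Km + 8.29, so (24.20 − 10.44)·Km = 8.29 − 1.88.
Km = 6.410/13.75 = 0.466 nM; then Vmax = 1.88(0.466+0.0777)/0.0777 = 13.2 μmol/min.

0.466 nM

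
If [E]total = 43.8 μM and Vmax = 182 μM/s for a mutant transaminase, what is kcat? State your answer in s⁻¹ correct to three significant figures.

4.16 s⁻¹

kcat = Vmax/[E]total = 182 μM/s / 43.8 μM = 4.16 s⁻¹.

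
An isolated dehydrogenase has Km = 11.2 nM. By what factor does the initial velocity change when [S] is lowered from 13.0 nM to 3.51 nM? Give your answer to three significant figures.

The fractional saturations are [S]/(Km+[S]) = 13.0/24.20 = 0.5372 and 3.51/14.71 = 0.2386.
v₂/v₁ is just their ratio: 0.2386/0.5372 = 0.444.

0.444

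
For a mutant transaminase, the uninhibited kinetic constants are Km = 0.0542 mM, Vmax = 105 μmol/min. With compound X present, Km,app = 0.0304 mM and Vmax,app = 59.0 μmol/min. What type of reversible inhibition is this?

Both Km and Vmax decrease by the same factor (~1.78-fold) — characteristic of uncompetitive inhibition.

uncompetitive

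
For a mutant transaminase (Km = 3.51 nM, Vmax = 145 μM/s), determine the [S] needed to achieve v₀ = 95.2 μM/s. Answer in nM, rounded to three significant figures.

6.71 nM

Rearranging v = Vmax[S]/(Km+[S]) gives [S] = Km·v/(Vmax − v).
[S] = 3.51 × 95.2 / (145 − 95.2) = 334.2/49.80 = 6.71 nM.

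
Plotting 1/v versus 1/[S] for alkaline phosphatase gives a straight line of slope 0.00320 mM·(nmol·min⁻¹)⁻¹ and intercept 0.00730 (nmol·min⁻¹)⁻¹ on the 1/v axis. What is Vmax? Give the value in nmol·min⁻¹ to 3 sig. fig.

137 nmol·min⁻¹

The y-intercept of a Lineweaver–Burk plot equals 1/Vmax, so Vmax = 1/0.00730 = 137 nmol·min⁻¹.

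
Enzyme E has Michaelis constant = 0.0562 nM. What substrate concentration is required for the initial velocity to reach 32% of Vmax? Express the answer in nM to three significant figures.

0.0264 nM

v/Vmax = [S]/(Km+[S]) = 0.32, so [S] = Km·0.32/(1 − 0.32) = 0.0562 × 0.4706.
[S] = 0.0264 nM.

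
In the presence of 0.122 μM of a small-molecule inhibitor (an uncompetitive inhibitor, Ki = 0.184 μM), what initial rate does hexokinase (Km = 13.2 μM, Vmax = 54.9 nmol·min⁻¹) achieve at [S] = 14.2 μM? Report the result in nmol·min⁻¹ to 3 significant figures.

21.2 nmol·min⁻¹

With α = 1 + [I]/Ki = 1 + 0.122/0.184 = 1.663, the uncompetitive rate law is v = (Vmax/α)·[S] / (Km/α + [S]).
v = (54.9/1.663)×14.2 / (13.2/1.663 + 14.2) = 468.8/22.14 = 21.2 nmol·min⁻¹.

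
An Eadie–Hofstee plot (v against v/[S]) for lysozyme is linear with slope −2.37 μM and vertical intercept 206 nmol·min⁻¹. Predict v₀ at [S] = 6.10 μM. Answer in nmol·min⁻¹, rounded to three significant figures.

In the Eadie–Hofstee form v = Vmax − Km·(v/[S]), the slope is −Km and the intercept is Vmax, so Km = 2.37 μM and Vmax = 206 nmol·min⁻¹.
v = 206 × 6.10/(2.37 + 6.10) = 148 nmol·min⁻¹.

148 nmol·min⁻¹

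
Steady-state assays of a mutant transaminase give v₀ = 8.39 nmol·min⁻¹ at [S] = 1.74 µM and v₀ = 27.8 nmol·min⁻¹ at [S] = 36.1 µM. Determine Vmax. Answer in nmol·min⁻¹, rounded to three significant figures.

31.5 nmol·min⁻¹

From v = Vmax[S]/(Km+[S]), each point gives Vmax = v(Km+[S])/[S].
Equating: 8.39(Km+1.74)/1.74 = 27.8(Km+36.1)/36.1.
4.822·Km + 8.39 = 0.7701·Km + 27.8, so (4.822 − 0.7701)·Km = 27.8 − 8.39.
Km = 19.41/4.052 = 4.79 µM; then Vmax = 8.39(4.79+1.74)/1.74 = 31.5 nmol·min⁻¹.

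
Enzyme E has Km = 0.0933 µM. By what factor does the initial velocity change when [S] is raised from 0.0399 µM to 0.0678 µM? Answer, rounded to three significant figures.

The fractional saturations are [S]/(Km+[S]) = 0.0399/0.1332 = 0.2995 and 0.0678/0.1611 = 0.4209.
v₂/v₁ is just their ratio: 0.4209/0.2995 = 1.40.

1.40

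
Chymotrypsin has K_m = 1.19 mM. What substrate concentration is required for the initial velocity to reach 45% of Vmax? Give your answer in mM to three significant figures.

v/Vmax = [S]/(Km+[S]) = 0.45, so [S] = Km·0.45/(1 − 0.45) = 1.19 × 0.8182.
[S] = 0.974 mM.

0.974 mM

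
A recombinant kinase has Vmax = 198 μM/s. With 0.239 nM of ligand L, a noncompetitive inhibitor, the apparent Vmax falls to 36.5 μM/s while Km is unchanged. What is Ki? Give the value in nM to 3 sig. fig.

0.0540 nM

Noncompetitive: Vmax,app = Vmax/α with α = 1 + [I]/Ki.
α = Vmax/Vmax,app = 198/36.5 = 5.425.
Ki = [I]/(α − 1) = 0.239/4.425 = 0.0540 nM.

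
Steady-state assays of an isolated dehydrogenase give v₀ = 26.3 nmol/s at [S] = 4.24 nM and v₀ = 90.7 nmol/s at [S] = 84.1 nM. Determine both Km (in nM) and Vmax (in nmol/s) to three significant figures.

Km = 12.6 nM; Vmax = 104 nmol/s

In reciprocal form, 1/v = (Km/Vmax)·(1/[S]) + 1/Vmax. The two points give (1/[S], 1/v) = (0.2358, 0.03802) and (0.01189, 0.01103).
Slope = (0.03802 − 0.01103)/(0.2358 − 0.01189) = 0.1205; intercept = 0.03802 − 0.1205×0.2358 = 0.009592.
Vmax = 1/intercept = 104 nmol/s; Km = slope × Vmax = 0.1205 × 104 = 12.6 nM.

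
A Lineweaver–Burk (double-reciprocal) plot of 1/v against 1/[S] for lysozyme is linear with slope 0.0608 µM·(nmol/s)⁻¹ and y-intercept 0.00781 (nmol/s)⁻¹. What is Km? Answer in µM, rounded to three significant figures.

7.78 µM

y-intercept = 1/Vmax ⇒ Vmax = 128 nmol/s; slope = Km/Vmax ⇒ Km = slope × Vmax.
Km = 0.0608 × 128 = 7.78 µM.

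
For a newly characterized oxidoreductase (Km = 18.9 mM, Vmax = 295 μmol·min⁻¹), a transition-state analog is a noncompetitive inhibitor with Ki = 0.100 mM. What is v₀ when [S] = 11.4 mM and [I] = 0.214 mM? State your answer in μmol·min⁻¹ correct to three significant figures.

35.3 μmol·min⁻¹

With α = 1 + [I]/Ki = 1 + 0.214/0.100 = 3.140, the noncompetitive rate law is v = (Vmax/α)·[S] / (Km + [S]).
v = (295/3.140)×11.4 / (18.9 + 11.4) = 1071/30.30 = 35.3 μmol·min⁻¹.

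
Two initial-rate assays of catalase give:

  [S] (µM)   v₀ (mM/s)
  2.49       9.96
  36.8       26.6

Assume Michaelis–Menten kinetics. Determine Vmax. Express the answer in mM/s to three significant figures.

30.3 mM/s

From v = Vmax[S]/(Km+[S]), each point gives Vmax = v(Km+[S])/[S].
Equating: 9.96(Km+2.49)/2.49 = 26.6(Km+36.8)/36.8.
4.000·Km + 9.96 = 0.7228·Km + 26.6, so (4.000 − 0.7228)·Km = 26.6 − 9.96.
Km = 16.64/3.277 = 5.08 µM; then Vmax = 9.96(5.08+2.49)/2.49 = 30.3 mM/s.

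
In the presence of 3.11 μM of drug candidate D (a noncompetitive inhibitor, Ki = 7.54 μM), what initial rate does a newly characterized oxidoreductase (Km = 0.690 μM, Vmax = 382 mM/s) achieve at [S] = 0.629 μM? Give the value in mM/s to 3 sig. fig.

129 mM/s

With α = 1 + [I]/Ki = 1 + 3.11/7.54 = 1.412, the noncompetitive rate law is v = (Vmax/α)·[S] / (Km + [S]).
v = (382/1.412)×0.629 / (0.690 + 0.629) = 170.1/1.319 = 129 mM/s.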